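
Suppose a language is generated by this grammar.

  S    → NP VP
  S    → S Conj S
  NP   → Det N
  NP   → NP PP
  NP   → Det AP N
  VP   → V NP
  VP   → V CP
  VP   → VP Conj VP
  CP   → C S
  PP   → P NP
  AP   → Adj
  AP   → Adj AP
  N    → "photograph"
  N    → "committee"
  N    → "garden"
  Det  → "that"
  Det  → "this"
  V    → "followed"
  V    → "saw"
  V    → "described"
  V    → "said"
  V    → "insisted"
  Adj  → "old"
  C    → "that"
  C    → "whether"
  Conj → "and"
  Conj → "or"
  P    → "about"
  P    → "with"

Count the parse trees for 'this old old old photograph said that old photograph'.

1

[S [NP [Det this] [AP [Adj old] [AP [Adj old] [AP [Adj old]]]] [N photograph]] [VP [V said] [NP [Det that] [AP [Adj old]] [N photograph]]]]
No rule offers an alternative attachment or grouping for any span, so this is the only derivation.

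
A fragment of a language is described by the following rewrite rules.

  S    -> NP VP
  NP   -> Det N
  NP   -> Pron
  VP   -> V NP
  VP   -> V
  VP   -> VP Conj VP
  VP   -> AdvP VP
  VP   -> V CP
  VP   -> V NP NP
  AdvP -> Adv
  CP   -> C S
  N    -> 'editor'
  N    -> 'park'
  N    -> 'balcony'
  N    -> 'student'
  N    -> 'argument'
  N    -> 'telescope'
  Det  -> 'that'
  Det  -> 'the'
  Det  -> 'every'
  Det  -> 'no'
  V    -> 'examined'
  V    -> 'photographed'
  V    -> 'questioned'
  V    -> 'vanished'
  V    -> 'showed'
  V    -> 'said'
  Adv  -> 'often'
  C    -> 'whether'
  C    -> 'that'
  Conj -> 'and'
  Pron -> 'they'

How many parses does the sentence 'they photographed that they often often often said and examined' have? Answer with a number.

Two of the 5 distinct bracketings:
[S [NP [Pron they]] [VP [VP [V photographed] [CP [C that] [S [NP [Pron they]] [VP [AdvP [Adv often]] [VP [AdvP [Adv often]] [VP [AdvP [Adv often]] [VP [V said]]]]]]]] [Conj and] [VP [V examined]]]]
[S [NP [Pron they]] [VP [V photographed] [CP [C that] [S [NP [Pron they]] [VP [VP [AdvP [Adv often]] [VP [AdvP [Adv often]] [VP [AdvP [Adv often]] [VP [V said]]]]] [Conj and] [VP [V examined]]]]]]]
The trees differ in how a recursive rule is bracketed over the same span.

5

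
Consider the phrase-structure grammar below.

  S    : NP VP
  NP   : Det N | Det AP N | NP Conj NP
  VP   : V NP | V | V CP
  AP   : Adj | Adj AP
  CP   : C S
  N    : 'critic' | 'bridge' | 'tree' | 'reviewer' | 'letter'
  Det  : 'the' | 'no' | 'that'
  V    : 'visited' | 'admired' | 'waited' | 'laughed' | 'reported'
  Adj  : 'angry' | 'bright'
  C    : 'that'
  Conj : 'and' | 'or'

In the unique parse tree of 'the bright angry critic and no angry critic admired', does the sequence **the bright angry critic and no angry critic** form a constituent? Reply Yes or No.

Yes

[S [NP [NP [Det the] [AP [Adj bright] [AP [Adj angry]]] [N critic]] [Conj and] [NP [Det no] [AP [Adj angry]] [N critic]]] [VP [V admired]]]
The words 'the bright angry critic and no angry critic' are exhaustively dominated by a single NP node (built by NP → NP Conj NP), so they form a constituent.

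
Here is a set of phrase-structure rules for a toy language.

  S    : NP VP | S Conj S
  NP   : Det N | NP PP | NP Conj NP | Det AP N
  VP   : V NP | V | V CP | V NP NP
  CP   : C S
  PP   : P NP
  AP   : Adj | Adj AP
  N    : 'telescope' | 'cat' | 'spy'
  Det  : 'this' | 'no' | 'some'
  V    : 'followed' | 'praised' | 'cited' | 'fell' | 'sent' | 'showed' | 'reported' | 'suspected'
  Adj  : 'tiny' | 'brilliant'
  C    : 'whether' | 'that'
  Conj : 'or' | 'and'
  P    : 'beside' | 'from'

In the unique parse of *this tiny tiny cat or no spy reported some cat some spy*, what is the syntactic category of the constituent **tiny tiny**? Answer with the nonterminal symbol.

S
  NP
    NP
      Det: this
      AP
        Adj: tiny
        AP
          Adj: tiny
      N: cat
    Conj: or
    NP
      Det: no
      N: spy
  VP
    V: reported
    NP
      Det: some
      N: cat
    NP
      Det: some
      N: spy
The span 'tiny tiny' is the AP node built by AP → Adj AP.

AP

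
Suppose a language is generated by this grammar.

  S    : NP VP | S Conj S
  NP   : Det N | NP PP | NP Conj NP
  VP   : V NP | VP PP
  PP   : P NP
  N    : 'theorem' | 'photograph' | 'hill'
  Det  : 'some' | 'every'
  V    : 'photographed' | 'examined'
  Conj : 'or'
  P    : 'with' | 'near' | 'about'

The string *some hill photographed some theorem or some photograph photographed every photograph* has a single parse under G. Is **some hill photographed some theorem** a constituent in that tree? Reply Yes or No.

[S [S [NP [Det some] [N hill]] [VP [V photographed] [NP [Det some] [N theorem]]]] [Conj or] [S [NP [Det some] [N photograph]] [VP [V photographed] [NP [Det every] [N photograph]]]]]
The words 'some hill photographed some theorem' are exhaustively dominated by a single S node (built by S → NP VP), so they form a constituent.

Yes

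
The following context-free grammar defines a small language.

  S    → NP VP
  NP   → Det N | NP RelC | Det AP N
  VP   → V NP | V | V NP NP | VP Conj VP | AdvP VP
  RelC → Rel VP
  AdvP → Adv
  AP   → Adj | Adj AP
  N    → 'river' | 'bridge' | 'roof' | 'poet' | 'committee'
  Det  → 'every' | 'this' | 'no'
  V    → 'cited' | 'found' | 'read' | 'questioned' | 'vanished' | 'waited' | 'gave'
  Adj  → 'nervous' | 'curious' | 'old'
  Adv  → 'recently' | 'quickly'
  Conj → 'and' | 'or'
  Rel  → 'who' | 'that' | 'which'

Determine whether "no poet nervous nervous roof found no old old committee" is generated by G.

An N word can never sit immediately before an Adj word in any string this grammar generates, so the substring 'poet nervous' rules out a derivation.

Ungrammatical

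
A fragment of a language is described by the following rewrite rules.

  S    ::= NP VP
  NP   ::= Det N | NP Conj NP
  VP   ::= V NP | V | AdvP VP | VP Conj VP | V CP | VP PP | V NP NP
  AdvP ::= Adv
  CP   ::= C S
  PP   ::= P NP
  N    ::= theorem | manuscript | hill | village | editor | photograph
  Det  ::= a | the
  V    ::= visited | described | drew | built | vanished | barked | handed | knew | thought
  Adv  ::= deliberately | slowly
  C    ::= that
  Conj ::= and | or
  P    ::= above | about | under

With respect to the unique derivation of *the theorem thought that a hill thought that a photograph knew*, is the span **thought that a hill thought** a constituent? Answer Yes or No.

No

[S [NP [Det the] [N theorem]] [VP [V thought] [CP [C that] [S [NP [Det a] [N hill]] [VP [V thought] [CP [C that] [S [NP [Det a] [N photograph]] [VP [V knew]]]]]]]]]
The smallest constituent containing 'thought that a hill thought' is the VP spanning 'thought that a hill thought that a photograph knew'; no single node in the tree dominates exactly the given words.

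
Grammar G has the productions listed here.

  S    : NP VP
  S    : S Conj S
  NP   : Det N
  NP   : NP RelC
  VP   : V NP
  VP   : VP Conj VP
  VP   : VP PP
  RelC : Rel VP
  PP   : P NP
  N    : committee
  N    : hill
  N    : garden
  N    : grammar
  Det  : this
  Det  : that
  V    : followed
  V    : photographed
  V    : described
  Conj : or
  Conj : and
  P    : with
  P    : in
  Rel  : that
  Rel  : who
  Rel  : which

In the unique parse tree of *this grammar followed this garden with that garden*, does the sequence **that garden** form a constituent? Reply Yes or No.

[S [NP [Det this] [N grammar]] [VP [VP [V followed] [NP [Det this] [N garden]]] [PP [P with] [NP [Det that] [N garden]]]]]
The words 'that garden' are exhaustively dominated by a single NP node (built by NP → Det N), so they form a constituent.

Yes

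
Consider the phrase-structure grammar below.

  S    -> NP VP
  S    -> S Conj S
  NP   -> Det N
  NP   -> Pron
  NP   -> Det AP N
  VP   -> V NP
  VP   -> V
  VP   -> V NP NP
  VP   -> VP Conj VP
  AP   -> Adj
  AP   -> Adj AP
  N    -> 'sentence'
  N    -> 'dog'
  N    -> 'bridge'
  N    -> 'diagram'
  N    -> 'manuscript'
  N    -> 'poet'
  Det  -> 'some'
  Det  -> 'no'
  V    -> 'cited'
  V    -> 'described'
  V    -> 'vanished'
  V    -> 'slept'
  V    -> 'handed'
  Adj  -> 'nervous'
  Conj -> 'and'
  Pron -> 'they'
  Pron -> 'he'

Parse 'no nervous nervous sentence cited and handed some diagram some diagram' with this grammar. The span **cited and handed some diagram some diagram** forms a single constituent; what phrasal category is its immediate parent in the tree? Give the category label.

[S [NP [Det no] [AP [Adj nervous] [AP [Adj nervous]]] [N sentence]] [VP [VP [V cited]] [Conj and] [VP [V handed] [NP [Det some] [N diagram]] [NP [Det some] [N diagram]]]]]
The span 'cited and handed some diagram some diagram' is the VP node built by VP → VP Conj VP.
Its mother is the S built by S → NP VP.

S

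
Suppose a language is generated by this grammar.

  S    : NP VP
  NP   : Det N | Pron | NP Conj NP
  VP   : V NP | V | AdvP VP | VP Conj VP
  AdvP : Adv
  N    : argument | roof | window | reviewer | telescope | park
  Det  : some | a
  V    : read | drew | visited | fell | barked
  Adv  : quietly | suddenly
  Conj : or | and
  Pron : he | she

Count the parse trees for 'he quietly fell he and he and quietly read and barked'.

7

Two of the 7 distinct bracketings:
[S [NP [Pron he]] [VP [AdvP [Adv quietly]] [VP [VP [V fell] [NP [NP [Pron he]] [Conj and] [NP [Pron he]]]] [Conj and] [VP [AdvP [Adv quietly]] [VP [VP [V read]] [Conj and] [VP [V barked]]]]]]]
[S [NP [Pron he]] [VP [AdvP [Adv quietly]] [VP [VP [V fell] [NP [NP [Pron he]] [Conj and] [NP [Pron he]]]] [Conj and] [VP [VP [AdvP [Adv quietly]] [VP [V read]]] [Conj and] [VP [V barked]]]]]]
The trees differ in how a recursive rule is bracketed over the same span.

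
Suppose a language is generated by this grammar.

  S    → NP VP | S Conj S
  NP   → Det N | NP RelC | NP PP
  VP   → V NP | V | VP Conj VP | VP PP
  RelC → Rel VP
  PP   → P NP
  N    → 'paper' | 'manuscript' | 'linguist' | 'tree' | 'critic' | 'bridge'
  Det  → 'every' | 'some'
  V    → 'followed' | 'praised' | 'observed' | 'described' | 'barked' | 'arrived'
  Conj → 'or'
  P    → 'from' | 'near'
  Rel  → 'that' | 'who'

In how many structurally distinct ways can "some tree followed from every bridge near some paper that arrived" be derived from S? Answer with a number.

Two of the 3 distinct bracketings:
[S [NP [Det some] [N tree]] [VP [VP [V followed]] [PP [P from] [NP [NP [NP [Det every] [N bridge]] [PP [P near] [NP [Det some] [N paper]]]] [RelC [Rel that] [VP [V arrived]]]]]]]
[S [NP [Det some] [N tree]] [VP [VP [V followed]] [PP [P from] [NP [NP [Det every] [N bridge]] [PP [P near] [NP [NP [Det some] [N paper]] [RelC [Rel that] [VP [V arrived]]]]]]]]]
The trees differ in how a recursive rule is bracketed over the same span.

3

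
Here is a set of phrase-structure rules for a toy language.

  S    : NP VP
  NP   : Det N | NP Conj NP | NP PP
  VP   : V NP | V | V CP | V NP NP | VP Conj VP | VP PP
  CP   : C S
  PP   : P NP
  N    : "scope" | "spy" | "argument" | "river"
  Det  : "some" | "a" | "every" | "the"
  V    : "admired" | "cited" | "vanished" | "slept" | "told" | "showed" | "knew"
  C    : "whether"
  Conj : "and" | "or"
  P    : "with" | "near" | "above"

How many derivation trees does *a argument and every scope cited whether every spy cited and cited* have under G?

The two bracketings:
[S [NP [NP [Det a] [N argument]] [Conj and] [NP [Det every] [N scope]]] [VP [V cited] [CP [C whether] [S [NP [Det every] [N spy]] [VP [VP [V cited]] [Conj and] [VP [V cited]]]]]]]
[S [NP [NP [Det a] [N argument]] [Conj and] [NP [Det every] [N scope]]] [VP [VP [V cited] [CP [C whether] [S [NP [Det every] [N spy]] [VP [V cited]]]]] [Conj and] [VP [V cited]]]]
The trees differ in how a recursive rule is bracketed over the same span.

2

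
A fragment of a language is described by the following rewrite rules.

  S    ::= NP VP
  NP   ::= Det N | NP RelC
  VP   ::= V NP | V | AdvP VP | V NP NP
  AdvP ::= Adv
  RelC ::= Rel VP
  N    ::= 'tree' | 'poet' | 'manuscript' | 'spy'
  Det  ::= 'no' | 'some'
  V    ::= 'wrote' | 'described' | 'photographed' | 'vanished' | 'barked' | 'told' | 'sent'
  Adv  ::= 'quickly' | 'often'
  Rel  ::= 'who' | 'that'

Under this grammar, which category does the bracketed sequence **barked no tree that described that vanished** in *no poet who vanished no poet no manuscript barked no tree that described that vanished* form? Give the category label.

VP

[S [NP [NP [Det no] [N poet]] [RelC [Rel who] [VP [V vanished] [NP [Det no] [N poet]] [NP [Det no] [N manuscript]]]]] [VP [V barked] [NP [NP [NP [Det no] [N tree]] [RelC [Rel that] [VP [V described]]]] [RelC [Rel that] [VP [V vanished]]]]]]
The span 'barked no tree that described that vanished' is the VP node built by VP → V NP.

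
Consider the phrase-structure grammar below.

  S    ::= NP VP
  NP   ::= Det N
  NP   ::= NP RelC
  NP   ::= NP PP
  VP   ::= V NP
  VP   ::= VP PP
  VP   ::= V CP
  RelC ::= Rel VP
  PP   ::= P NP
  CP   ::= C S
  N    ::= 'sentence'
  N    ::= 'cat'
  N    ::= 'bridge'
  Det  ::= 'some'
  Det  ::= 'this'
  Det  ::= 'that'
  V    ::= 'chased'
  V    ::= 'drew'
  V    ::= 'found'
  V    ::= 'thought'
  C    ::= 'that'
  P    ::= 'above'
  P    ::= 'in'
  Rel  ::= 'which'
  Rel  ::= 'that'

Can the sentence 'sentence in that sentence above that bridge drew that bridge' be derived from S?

For S → NP VP, no prefix of the string parses as an NP.

Ungrammatical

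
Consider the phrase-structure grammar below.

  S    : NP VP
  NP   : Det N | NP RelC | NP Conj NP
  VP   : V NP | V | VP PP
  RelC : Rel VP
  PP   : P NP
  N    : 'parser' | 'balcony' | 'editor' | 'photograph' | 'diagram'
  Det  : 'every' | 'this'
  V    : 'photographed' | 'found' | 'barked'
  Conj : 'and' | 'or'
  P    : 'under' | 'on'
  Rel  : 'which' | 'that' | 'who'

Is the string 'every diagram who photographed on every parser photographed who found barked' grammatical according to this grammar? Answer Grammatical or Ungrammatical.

For S → NP VP, every NP-prefix leaves a non-VP remainder: after 'every diagram' the remainder is not a VP; after 'every diagram who photographed' the remainder is not a VP; after 'every diagram who photographed on every parser' the remainder is not a VP.

Ungrammatical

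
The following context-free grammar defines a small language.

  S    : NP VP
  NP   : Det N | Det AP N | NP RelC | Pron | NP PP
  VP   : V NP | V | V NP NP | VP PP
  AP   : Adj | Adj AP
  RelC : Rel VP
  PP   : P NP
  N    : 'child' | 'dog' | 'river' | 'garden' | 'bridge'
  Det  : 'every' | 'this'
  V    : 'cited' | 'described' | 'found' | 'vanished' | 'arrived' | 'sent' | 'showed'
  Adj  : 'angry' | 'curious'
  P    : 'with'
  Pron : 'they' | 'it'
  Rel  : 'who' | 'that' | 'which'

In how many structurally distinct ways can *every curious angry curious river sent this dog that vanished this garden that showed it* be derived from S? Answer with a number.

6

Two of the 6 distinct bracketings:
[S [NP [Det every] [AP [Adj curious] [AP [Adj angry] [AP [Adj curious]]]] [N river]] [VP [V sent] [NP [NP [Det this] [N dog]] [RelC [Rel that] [VP [V vanished] [NP [NP [Det this] [N garden]] [RelC [Rel that] [VP [V showed] [NP [Pron it]]]]]]]]]]
[S [NP [Det every] [AP [Adj curious] [AP [Adj angry] [AP [Adj curious]]]] [N river]] [VP [V sent] [NP [NP [Det this] [N dog]] [RelC [Rel that] [VP [V vanished] [NP [NP [Det this] [N garden]] [RelC [Rel that] [VP [V showed]]]] [NP [Pron it]]]]]]]
The difference turns on whether VP → V is used at the relevant span, versus an alternative expansion of VP.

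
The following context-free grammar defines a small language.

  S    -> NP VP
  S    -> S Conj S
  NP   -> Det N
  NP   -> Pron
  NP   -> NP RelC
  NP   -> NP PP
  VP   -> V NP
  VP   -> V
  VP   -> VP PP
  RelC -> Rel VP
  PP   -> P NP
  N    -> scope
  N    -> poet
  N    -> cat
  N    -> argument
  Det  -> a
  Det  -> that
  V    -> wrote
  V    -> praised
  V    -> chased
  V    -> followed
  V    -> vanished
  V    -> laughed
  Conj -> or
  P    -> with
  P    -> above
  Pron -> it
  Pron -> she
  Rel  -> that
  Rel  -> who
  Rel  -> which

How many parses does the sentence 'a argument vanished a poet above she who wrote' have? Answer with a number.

Two of the 3 distinct bracketings:
[S [NP [Det a] [N argument]] [VP [V vanished] [NP [NP [NP [Det a] [N poet]] [PP [P above] [NP [Pron she]]]] [RelC [Rel who] [VP [V wrote]]]]]]
[S [NP [Det a] [N argument]] [VP [V vanished] [NP [NP [Det a] [N poet]] [PP [P above] [NP [NP [Pron she]] [RelC [Rel who] [VP [V wrote]]]]]]]]
The trees differ in how a recursive rule is bracketed over the same span.

3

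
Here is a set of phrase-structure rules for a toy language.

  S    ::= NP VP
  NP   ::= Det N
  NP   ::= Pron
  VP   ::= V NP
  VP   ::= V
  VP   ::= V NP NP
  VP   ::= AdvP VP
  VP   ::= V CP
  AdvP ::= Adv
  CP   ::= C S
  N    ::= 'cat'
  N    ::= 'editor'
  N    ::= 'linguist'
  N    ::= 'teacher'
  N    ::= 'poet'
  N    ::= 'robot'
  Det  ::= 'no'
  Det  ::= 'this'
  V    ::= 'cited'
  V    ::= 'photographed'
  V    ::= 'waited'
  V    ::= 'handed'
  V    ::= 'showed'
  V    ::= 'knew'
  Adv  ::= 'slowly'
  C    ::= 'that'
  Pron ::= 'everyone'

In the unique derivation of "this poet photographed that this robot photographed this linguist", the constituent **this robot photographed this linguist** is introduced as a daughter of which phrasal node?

CP

S
  NP
    Det: this
    N: poet
  VP
    V: photographed
    CP
      C: that
      S
        NP
          Det: this
          N: robot
        VP
          V: photographed
          NP
            Det: this
            N: linguist
The span 'this robot photographed this linguist' is the S node built by S → NP VP.
Its mother is the CP built by CP → C S.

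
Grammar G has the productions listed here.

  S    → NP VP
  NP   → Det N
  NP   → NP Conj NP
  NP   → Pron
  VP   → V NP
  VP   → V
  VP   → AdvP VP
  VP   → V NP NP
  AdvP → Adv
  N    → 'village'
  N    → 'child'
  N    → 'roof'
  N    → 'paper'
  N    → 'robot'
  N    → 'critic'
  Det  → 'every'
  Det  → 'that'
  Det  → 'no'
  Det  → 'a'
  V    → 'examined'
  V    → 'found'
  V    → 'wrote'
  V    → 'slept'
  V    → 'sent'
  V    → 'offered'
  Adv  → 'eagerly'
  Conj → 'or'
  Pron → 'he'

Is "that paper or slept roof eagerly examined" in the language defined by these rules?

A Conj word can never sit immediately before a V word in any string this grammar generates, so the substring 'or slept' rules out a derivation.

Ungrammatical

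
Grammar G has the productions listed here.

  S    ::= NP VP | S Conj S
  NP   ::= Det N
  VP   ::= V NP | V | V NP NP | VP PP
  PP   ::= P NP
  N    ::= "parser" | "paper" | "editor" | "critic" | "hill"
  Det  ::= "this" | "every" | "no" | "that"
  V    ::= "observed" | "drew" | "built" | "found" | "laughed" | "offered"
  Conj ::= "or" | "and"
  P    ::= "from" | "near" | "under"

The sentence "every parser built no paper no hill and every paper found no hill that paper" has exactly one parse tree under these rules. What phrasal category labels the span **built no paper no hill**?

VP

[S [S [NP [Det every] [N parser]] [VP [V built] [NP [Det no] [N paper]] [NP [Det no] [N hill]]]] [Conj and] [S [NP [Det every] [N paper]] [VP [V found] [NP [Det no] [N hill]] [NP [Det that] [N paper]]]]]
The span 'built no paper no hill' is the VP node built by VP → V NP NP.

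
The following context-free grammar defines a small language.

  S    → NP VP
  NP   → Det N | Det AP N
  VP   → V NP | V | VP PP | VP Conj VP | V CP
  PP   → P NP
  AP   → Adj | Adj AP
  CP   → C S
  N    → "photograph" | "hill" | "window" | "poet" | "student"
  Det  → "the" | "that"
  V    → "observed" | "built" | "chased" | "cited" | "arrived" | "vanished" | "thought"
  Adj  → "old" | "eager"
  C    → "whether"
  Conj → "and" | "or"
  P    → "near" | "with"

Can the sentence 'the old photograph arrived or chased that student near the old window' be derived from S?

[S [NP [Det the] [AP [Adj old]] [N photograph]] [VP [VP [VP [V arrived]] [Conj or] [VP [V chased] [NP [Det that] [N student]]]] [PP [P near] [NP [Det the] [AP [Adj old]] [N window]]]]]
Every word is introduced by a lexical rule and the phrasal rules combine the resulting categories into a single S.

Grammatical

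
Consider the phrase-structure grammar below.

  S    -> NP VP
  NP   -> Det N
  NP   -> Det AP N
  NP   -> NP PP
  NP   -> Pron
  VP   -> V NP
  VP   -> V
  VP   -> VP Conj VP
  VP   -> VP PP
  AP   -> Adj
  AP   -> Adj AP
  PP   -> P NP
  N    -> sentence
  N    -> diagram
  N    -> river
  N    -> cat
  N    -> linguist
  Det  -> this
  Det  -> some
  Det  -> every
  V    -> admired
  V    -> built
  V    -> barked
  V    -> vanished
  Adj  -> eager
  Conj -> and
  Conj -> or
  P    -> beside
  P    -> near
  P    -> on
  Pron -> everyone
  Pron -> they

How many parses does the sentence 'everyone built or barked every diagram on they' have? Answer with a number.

Two of the 3 distinct bracketings:
[S [NP [Pron everyone]] [VP [VP [V built]] [Conj or] [VP [V barked] [NP [NP [Det every] [N diagram]] [PP [P on] [NP [Pron they]]]]]]]
[S [NP [Pron everyone]] [VP [VP [V built]] [Conj or] [VP [VP [V barked] [NP [Det every] [N diagram]]] [PP [P on] [NP [Pron they]]]]]]
The difference turns on whether NP → NP PP is used at the relevant span, versus an alternative expansion of NP.

3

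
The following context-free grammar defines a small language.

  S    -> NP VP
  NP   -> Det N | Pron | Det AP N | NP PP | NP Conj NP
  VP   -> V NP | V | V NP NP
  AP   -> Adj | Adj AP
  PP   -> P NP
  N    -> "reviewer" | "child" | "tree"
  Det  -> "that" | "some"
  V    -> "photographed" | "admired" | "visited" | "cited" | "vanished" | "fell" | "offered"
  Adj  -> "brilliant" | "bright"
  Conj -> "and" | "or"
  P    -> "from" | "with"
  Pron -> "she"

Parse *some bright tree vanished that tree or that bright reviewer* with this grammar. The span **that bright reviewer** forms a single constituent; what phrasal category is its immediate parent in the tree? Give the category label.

NP

[S [NP [Det some] [AP [Adj bright]] [N tree]] [VP [V vanished] [NP [NP [Det that] [N tree]] [Conj or] [NP [Det that] [AP [Adj bright]] [N reviewer]]]]]
The span 'that bright reviewer' is the NP node built by NP → Det AP N.
Its mother is the NP built by NP → NP Conj NP.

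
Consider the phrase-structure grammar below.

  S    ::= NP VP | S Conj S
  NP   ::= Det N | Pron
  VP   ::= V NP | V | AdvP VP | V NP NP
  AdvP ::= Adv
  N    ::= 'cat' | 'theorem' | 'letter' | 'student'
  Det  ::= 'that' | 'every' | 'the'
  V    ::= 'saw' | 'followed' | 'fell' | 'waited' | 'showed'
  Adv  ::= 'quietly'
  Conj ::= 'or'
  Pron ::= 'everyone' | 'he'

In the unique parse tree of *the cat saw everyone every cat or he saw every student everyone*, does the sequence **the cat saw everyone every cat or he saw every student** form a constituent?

[S [S [NP [Det the] [N cat]] [VP [V saw] [NP [Pron everyone]] [NP [Det every] [N cat]]]] [Conj or] [S [NP [Pron he]] [VP [V saw] [NP [Det every] [N student]] [NP [Pron everyone]]]]]
The smallest constituent containing 'the cat saw everyone every cat or he saw every student' is the S spanning 'the cat saw everyone every cat or he saw every student everyone'; no single node in the tree dominates exactly the given words.

No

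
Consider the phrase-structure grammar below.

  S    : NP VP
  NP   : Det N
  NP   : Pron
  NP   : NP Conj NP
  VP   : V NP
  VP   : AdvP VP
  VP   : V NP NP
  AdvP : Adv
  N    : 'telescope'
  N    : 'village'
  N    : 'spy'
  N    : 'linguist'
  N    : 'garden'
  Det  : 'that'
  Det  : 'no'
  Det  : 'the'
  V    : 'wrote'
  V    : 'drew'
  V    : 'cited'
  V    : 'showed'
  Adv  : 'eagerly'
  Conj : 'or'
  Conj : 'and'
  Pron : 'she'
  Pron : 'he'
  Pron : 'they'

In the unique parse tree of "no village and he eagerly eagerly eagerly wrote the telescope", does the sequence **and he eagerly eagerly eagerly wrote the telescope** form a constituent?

[S [NP [NP [Det no] [N village]] [Conj and] [NP [Pron he]]] [VP [AdvP [Adv eagerly]] [VP [AdvP [Adv eagerly]] [VP [AdvP [Adv eagerly]] [VP [V wrote] [NP [Det the] [N telescope]]]]]]]
The smallest constituent containing 'and he eagerly eagerly eagerly wrote the telescope' is the S spanning 'no village and he eagerly eagerly eagerly wrote the telescope'; no single node in the tree dominates exactly the given words.

No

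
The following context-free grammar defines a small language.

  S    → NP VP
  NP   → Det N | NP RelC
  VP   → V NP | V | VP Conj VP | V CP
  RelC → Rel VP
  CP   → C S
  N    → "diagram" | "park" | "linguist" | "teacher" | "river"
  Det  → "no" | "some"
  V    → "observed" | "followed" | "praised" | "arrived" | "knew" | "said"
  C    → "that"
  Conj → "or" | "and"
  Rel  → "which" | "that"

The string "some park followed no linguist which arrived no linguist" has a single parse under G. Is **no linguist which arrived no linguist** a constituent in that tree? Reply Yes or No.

[S [NP [Det some] [N park]] [VP [V followed] [NP [NP [Det no] [N linguist]] [RelC [Rel which] [VP [V arrived] [NP [Det no] [N linguist]]]]]]]
The words 'no linguist which arrived no linguist' are exhaustively dominated by a single NP node (built by NP → NP RelC), so they form a constituent.

Yes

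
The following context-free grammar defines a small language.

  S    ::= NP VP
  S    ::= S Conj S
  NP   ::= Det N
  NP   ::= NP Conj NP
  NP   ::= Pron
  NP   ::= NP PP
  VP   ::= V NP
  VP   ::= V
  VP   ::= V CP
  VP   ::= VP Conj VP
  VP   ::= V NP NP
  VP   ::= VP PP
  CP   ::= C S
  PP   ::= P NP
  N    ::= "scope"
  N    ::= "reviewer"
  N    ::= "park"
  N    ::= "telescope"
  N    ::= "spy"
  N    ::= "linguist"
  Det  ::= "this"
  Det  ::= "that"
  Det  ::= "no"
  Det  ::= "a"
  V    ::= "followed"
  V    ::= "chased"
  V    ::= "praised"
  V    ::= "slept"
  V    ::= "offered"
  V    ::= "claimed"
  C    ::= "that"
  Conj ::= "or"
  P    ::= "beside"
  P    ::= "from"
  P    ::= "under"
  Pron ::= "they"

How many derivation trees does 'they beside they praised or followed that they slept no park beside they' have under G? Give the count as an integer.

Two of the 4 distinct bracketings:
[S [NP [NP [Pron they]] [PP [P beside] [NP [Pron they]]]] [VP [VP [V praised]] [Conj or] [VP [V followed] [CP [C that] [S [NP [Pron they]] [VP [V slept] [NP [NP [Det no] [N park]] [PP [P beside] [NP [Pron they]]]]]]]]]]
[S [NP [NP [Pron they]] [PP [P beside] [NP [Pron they]]]] [VP [VP [V praised]] [Conj or] [VP [V followed] [CP [C that] [S [NP [Pron they]] [VP [VP [V slept] [NP [Det no] [N park]]] [PP [P beside] [NP [Pron they]]]]]]]]]
The difference turns on whether VP → VP PP is used at the relevant span, versus an alternative expansion of VP.

4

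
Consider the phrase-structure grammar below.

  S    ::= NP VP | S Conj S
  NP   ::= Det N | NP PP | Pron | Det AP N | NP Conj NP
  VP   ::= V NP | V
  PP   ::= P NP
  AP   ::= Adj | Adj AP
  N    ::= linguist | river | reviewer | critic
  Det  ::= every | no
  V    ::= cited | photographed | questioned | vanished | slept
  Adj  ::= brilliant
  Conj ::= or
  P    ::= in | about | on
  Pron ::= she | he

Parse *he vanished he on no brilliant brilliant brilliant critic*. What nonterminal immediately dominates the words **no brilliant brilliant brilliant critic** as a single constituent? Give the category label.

NP

S
  NP
    Pron: he
  VP
    V: vanished
    NP
      NP
        Pron: he
      PP
        P: on
        NP
          Det: no
          AP
            Adj: brilliant
            AP
              Adj: brilliant
              AP
                Adj: brilliant
          N: critic
The span 'no brilliant brilliant brilliant critic' is the NP node built by NP → Det AP N.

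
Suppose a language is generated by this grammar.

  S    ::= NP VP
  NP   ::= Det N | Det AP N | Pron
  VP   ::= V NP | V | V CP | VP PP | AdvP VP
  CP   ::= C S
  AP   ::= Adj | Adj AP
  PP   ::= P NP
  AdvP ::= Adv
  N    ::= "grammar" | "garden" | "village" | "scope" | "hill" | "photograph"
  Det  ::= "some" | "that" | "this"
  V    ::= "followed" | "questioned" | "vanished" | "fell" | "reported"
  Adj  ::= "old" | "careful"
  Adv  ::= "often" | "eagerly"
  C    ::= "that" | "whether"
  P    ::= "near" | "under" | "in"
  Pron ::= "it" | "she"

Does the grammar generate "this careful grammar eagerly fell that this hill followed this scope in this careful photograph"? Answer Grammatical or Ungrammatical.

Grammatical

S
  NP
    Det: this
    AP
      Adj: careful
    N: grammar
  VP
    VP
      AdvP
        Adv: eagerly
      VP
        V: fell
        CP
          C: that
          S
            NP
              Det: this
              N: hill
            VP
              V: followed
              NP
                Det: this
                N: scope
    PP
      P: in
      NP
        Det: this
        AP
          Adj: careful
        N: photograph
Each bracket corresponds to one application of a listed rule, so the string is derivable from S.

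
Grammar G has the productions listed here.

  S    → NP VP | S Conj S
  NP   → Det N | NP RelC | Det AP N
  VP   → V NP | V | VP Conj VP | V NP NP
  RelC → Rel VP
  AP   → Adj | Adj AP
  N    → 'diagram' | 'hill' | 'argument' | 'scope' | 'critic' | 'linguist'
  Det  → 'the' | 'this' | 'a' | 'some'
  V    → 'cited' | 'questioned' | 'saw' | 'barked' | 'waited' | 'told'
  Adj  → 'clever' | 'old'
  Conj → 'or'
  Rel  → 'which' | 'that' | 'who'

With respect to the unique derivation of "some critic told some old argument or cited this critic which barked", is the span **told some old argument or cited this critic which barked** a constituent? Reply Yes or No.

[S [NP [Det some] [N critic]] [VP [VP [V told] [NP [Det some] [AP [Adj old]] [N argument]]] [Conj or] [VP [V cited] [NP [NP [Det this] [N critic]] [RelC [Rel which] [VP [V barked]]]]]]]
The words 'told some old argument or cited this critic which barked' are exhaustively dominated by a single VP node (built by VP → VP Conj VP), so they form a constituent.

Yes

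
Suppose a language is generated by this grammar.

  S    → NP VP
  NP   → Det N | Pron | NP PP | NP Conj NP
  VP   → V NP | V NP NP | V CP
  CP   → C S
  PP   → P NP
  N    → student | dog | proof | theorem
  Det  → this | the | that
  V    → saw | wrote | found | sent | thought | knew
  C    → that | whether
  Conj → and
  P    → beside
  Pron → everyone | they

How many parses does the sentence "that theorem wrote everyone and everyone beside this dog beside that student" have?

5

Two of the 5 distinct bracketings:
[S [NP [Det that] [N theorem]] [VP [V wrote] [NP [NP [NP [Pron everyone]] [Conj and] [NP [Pron everyone]]] [PP [P beside] [NP [NP [Det this] [N dog]] [PP [P beside] [NP [Det that] [N student]]]]]]]]
[S [NP [Det that] [N theorem]] [VP [V wrote] [NP [NP [NP [NP [Pron everyone]] [Conj and] [NP [Pron everyone]]] [PP [P beside] [NP [Det this] [N dog]]]] [PP [P beside] [NP [Det that] [N student]]]]]]
The trees differ in how a recursive rule is bracketed over the same span.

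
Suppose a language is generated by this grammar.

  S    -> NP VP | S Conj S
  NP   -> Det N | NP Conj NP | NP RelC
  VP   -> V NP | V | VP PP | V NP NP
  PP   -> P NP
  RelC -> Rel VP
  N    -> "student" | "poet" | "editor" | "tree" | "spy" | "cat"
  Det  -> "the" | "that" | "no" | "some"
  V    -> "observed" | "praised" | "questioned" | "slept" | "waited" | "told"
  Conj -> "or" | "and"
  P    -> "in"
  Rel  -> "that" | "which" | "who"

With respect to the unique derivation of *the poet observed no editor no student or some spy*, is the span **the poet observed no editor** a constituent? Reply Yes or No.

No

[S [NP [Det the] [N poet]] [VP [V observed] [NP [Det no] [N editor]] [NP [NP [Det no] [N student]] [Conj or] [NP [Det some] [N spy]]]]]
The smallest constituent containing 'the poet observed no editor' is the S spanning 'the poet observed no editor no student or some spy'; no single node in the tree dominates exactly the given words.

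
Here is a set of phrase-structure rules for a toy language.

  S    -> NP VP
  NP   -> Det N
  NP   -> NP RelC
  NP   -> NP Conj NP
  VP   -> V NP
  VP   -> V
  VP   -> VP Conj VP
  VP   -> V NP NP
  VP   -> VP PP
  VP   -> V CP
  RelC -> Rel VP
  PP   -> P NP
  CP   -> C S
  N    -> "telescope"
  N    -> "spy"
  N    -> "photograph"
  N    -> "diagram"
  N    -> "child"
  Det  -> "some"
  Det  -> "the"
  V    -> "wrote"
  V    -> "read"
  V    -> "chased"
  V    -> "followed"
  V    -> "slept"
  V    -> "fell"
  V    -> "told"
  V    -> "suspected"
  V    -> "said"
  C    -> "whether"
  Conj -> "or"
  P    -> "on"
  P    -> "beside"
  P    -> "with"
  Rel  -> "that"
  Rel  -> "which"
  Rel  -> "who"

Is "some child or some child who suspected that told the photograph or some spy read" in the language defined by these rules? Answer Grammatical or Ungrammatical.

Grammatical

[S [NP [NP [NP [NP [Det some] [N child]] [Conj or] [NP [Det some] [N child]]] [RelC [Rel who] [VP [V suspected]]]] [RelC [Rel that] [VP [V told] [NP [NP [Det the] [N photograph]] [Conj or] [NP [Det some] [N spy]]]]]] [VP [V read]]]
Each bracket corresponds to one application of a listed rule, so the string is derivable from S.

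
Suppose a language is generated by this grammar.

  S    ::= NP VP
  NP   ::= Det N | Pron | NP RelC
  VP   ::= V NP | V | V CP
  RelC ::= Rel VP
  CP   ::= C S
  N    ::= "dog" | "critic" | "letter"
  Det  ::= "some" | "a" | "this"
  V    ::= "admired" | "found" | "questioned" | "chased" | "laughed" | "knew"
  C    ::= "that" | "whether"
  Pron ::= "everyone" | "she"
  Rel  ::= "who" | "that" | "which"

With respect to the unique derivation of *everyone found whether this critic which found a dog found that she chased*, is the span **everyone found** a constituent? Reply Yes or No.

[S [NP [Pron everyone]] [VP [V found] [CP [C whether] [S [NP [NP [Det this] [N critic]] [RelC [Rel which] [VP [V found] [NP [Det a] [N dog]]]]] [VP [V found] [CP [C that] [S [NP [Pron she]] [VP [V chased]]]]]]]]]
The smallest constituent containing 'everyone found' is the S spanning 'everyone found whether this critic which found a dog found that she chased'; no single node in the tree dominates exactly the given words.

No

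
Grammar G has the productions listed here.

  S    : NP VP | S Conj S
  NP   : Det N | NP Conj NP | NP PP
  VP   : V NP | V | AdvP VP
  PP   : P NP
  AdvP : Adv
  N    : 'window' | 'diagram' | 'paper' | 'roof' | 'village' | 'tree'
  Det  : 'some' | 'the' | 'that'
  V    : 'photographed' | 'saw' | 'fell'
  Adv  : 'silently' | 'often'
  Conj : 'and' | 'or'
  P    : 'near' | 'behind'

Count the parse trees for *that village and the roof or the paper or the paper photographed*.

Two of the 5 distinct bracketings:
[S [NP [NP [Det that] [N village]] [Conj and] [NP [NP [Det the] [N roof]] [Conj or] [NP [NP [Det the] [N paper]] [Conj or] [NP [Det the] [N paper]]]]] [VP [V photographed]]]
[S [NP [NP [Det that] [N village]] [Conj and] [NP [NP [NP [Det the] [N roof]] [Conj or] [NP [Det the] [N paper]]] [Conj or] [NP [Det the] [N paper]]]] [VP [V photographed]]]
The trees differ in how a recursive rule is bracketed over the same span.

5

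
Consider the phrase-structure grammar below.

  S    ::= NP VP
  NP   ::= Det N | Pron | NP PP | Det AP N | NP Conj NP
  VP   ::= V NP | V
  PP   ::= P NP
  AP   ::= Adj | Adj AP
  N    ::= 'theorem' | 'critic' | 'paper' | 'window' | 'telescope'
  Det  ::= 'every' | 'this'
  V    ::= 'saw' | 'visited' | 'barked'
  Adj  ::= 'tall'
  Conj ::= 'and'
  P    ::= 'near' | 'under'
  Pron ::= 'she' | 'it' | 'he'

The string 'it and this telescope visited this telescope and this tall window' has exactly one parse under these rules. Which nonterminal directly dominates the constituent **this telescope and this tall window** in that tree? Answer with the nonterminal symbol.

S
  NP
    NP
      Pron: it
    Conj: and
    NP
      Det: this
      N: telescope
  VP
    V: visited
    NP
      NP
        Det: this
        N: telescope
      Conj: and
      NP
        Det: this
        AP
          Adj: tall
        N: window
The span 'this telescope and this tall window' is the NP node built by NP → NP Conj NP.
Its mother is the VP built by VP → V NP.

VP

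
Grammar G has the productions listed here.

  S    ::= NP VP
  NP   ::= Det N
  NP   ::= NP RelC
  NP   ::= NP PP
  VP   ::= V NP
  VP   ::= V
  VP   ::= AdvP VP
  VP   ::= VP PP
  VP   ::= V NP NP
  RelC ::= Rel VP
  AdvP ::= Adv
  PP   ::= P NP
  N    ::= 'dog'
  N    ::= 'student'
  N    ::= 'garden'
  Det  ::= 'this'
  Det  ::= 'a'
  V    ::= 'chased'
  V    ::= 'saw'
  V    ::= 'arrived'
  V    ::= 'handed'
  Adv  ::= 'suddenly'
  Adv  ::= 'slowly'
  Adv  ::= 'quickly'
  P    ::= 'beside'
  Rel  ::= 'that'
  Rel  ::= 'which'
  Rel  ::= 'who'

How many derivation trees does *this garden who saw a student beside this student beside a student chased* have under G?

9

Two of the 9 distinct bracketings:
[S [NP [NP [Det this] [N garden]] [RelC [Rel who] [VP [V saw] [NP [NP [Det a] [N student]] [PP [P beside] [NP [NP [Det this] [N student]] [PP [P beside] [NP [Det a] [N student]]]]]]]]] [VP [V chased]]]
[S [NP [NP [Det this] [N garden]] [RelC [Rel who] [VP [V saw] [NP [NP [NP [Det a] [N student]] [PP [P beside] [NP [Det this] [N student]]]] [PP [P beside] [NP [Det a] [N student]]]]]]] [VP [V chased]]]
The trees differ in how a recursive rule is bracketed over the same span.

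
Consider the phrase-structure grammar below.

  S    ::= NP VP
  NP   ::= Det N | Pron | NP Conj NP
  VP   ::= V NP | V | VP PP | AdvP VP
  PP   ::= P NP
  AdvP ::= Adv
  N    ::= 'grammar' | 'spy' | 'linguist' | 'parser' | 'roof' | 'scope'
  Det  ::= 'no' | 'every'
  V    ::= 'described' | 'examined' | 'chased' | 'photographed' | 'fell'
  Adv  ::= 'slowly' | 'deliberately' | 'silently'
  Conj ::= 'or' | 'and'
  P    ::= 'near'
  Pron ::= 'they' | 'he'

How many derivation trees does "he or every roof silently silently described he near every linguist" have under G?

3

Two of the 3 distinct bracketings:
[S [NP [NP [Pron he]] [Conj or] [NP [Det every] [N roof]]] [VP [VP [AdvP [Adv silently]] [VP [AdvP [Adv silently]] [VP [V described] [NP [Pron he]]]]] [PP [P near] [NP [Det every] [N linguist]]]]]
[S [NP [NP [Pron he]] [Conj or] [NP [Det every] [N roof]]] [VP [AdvP [Adv silently]] [VP [VP [AdvP [Adv silently]] [VP [V described] [NP [Pron he]]]] [PP [P near] [NP [Det every] [N linguist]]]]]]
The trees differ in how a recursive rule is bracketed over the same span.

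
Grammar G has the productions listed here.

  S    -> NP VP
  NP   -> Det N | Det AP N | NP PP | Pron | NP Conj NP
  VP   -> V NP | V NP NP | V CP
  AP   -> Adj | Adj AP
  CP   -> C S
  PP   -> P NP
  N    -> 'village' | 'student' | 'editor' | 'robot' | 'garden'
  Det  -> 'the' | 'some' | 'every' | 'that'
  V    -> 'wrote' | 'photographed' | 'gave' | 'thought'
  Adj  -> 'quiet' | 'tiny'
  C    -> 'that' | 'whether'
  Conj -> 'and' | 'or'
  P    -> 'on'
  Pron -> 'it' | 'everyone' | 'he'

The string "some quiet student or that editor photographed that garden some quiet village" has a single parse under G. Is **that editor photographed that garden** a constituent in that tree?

No

[S [NP [NP [Det some] [AP [Adj quiet]] [N student]] [Conj or] [NP [Det that] [N editor]]] [VP [V photographed] [NP [Det that] [N garden]] [NP [Det some] [AP [Adj quiet]] [N village]]]]
The smallest constituent containing 'that editor photographed that garden' is the S spanning 'some quiet student or that editor photographed that garden some quiet village'; no single node in the tree dominates exactly the given words.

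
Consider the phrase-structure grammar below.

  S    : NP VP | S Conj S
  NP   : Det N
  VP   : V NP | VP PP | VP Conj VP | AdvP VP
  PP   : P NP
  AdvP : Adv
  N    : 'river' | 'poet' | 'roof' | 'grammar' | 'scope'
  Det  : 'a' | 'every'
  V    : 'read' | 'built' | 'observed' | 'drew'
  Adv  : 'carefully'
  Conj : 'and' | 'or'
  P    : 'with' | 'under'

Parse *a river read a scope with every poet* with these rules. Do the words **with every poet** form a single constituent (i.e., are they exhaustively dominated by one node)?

Yes

[S [NP [Det a] [N river]] [VP [VP [V read] [NP [Det a] [N scope]]] [PP [P with] [NP [Det every] [N poet]]]]]
The words 'with every poet' are exhaustively dominated by a single PP node (built by PP → P NP), so they form a constituent.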